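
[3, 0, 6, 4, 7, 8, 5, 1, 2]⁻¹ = [1, 7, 8, 0, 3, 6, 2, 4, 5]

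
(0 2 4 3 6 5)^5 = (0 5 6 3 4 2)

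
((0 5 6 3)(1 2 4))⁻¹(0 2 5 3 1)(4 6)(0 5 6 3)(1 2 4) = (0 2 5 4 6)(1 3)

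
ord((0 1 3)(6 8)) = 6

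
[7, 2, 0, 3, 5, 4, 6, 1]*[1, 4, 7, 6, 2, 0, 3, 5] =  [5, 7, 1, 6, 0, 2, 3, 4]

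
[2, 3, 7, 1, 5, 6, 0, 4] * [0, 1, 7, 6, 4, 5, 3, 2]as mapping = [0→7, 1→6, 2→2, 3→1, 4→5, 5→3, 6→0, 7→4]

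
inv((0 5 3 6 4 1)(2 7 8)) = (0 1 4 6 3 5)(2 8 7)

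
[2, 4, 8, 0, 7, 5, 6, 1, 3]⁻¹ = [3, 7, 0, 8, 1, 5, 6, 4, 2]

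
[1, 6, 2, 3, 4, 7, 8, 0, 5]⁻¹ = [7, 0, 2, 3, 4, 8, 1, 5, 6]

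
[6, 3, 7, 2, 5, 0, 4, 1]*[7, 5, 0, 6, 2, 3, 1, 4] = [1, 6, 4, 0, 3, 7, 2, 5]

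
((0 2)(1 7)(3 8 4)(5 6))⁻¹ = (0 2)(1 7)(3 4 8)(5 6)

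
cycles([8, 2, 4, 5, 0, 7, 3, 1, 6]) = (0 8 6 3 5 7 1 2 4)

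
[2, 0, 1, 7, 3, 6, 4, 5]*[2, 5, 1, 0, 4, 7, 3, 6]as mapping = [0→1, 1→2, 2→5, 3→6, 4→0, 5→3, 6→4, 7→7]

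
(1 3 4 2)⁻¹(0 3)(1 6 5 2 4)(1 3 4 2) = (0 4)(1 2 3 6 5)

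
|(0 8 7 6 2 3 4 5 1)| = 9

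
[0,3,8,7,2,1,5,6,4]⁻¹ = [0,5,4,1,8,6,7,3,2]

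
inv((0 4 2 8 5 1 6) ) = (0 6 1 5 8 2 4) 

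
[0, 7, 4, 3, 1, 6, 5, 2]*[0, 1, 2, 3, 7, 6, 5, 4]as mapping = [0→0, 1→4, 2→7, 3→3, 4→1, 5→5, 6→6, 7→2]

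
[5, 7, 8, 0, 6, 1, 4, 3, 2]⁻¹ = [3, 5, 8, 7, 6, 0, 4, 1, 2]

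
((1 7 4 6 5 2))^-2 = (1 5 4)(2 6 7)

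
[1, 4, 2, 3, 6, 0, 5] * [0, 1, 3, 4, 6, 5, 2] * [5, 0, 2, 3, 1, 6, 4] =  [0, 4, 3, 1, 2, 5, 6]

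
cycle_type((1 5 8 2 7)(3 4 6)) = 3.5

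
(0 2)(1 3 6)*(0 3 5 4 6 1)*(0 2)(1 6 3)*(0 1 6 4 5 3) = (0 1 3 4)(2 6)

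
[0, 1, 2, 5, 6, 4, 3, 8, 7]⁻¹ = [0, 1, 2, 6, 5, 3, 4, 8, 7]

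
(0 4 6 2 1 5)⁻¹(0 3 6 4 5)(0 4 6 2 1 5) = (0 4 3 2 6)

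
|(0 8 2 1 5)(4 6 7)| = 15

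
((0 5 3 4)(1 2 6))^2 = (0 3)(1 6 2)(4 5)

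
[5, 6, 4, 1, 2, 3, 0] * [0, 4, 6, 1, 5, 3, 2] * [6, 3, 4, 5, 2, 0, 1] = [5, 4, 0, 2, 1, 3, 6]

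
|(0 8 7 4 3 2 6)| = 7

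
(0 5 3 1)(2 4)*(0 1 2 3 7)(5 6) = (0 6 5 7)(2 4 3)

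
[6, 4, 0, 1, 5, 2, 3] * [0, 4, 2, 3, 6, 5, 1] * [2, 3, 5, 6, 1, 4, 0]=[3, 0, 2, 1, 4, 5, 6]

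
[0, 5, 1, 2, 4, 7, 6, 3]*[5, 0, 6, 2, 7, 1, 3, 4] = [5, 1, 0, 6, 7, 4, 3, 2]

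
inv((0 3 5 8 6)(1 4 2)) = (0 6 8 5 3)(1 2 4)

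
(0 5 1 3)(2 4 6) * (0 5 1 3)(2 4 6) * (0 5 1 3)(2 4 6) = (0 3 1 5)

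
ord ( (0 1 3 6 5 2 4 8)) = 8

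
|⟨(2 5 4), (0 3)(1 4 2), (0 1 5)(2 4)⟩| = 720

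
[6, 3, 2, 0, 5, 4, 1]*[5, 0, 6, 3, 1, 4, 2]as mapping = [0→2, 1→3, 2→6, 3→5, 4→4, 5→1, 6→0]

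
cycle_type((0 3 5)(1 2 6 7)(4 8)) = 2.3.4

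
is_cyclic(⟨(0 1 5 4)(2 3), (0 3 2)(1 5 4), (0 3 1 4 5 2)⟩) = no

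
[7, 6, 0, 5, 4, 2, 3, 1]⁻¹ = [2, 7, 5, 6, 4, 3, 1, 0]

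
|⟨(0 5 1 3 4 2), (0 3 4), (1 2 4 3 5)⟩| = 720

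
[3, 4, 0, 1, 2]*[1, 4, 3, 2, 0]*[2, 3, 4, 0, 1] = [4, 2, 3, 1, 0]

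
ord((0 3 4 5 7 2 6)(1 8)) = 14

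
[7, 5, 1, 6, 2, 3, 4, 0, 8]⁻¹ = [7, 2, 4, 5, 6, 1, 3, 0, 8]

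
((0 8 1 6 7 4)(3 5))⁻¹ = (0 4 7 6 1 8)(3 5)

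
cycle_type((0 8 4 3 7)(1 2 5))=3.5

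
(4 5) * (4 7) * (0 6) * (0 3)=(0 6 3)(4 5 7)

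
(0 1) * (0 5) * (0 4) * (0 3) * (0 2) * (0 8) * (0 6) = (0 1 5 4 3 2 8 6)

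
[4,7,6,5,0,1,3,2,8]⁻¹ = [4,5,7,6,0,3,2,1,8]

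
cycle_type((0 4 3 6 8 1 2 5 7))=9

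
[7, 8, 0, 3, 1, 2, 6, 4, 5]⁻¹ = [2, 4, 5, 3, 7, 8, 6, 0, 1]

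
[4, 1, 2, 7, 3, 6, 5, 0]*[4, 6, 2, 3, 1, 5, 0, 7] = [1, 6, 2, 7, 3, 0, 5, 4]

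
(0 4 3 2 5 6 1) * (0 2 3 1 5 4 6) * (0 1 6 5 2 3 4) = (0 5 1 3 4 6 2)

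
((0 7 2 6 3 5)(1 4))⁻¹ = (0 5 3 6 2 7)(1 4)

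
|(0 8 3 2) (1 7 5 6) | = 4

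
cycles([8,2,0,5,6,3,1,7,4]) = (0 8 4 6 1 2)(3 5)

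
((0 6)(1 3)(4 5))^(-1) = (0 6)(1 3)(4 5)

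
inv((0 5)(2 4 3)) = (0 5)(2 3 4)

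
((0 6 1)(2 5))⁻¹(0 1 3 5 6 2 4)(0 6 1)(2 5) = (0 3 2 1 5 4 6)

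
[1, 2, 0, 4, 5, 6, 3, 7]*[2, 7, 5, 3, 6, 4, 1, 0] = [7, 5, 2, 6, 4, 1, 3, 0]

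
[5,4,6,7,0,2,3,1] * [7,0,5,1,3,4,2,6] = [4,3,2,6,7,5,1,0]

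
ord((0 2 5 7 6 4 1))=7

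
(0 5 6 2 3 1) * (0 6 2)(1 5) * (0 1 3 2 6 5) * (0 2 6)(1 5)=(0 3 2 6 5)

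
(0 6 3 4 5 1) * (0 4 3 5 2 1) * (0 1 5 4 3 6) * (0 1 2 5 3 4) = (0 1 4 5 2 3 6)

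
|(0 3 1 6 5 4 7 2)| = 8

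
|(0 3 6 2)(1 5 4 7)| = 4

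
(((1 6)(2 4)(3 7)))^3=(1 6)(2 4)(3 7)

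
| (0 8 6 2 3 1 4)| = 7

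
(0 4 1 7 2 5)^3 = (0 7)(1 5)(2 4)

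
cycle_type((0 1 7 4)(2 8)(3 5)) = 2^2.4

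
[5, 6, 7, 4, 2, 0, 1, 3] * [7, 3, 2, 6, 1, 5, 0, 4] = [5, 0, 4, 1, 2, 7, 3, 6]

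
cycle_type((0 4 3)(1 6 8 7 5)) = 3.5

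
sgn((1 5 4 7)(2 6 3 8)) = 1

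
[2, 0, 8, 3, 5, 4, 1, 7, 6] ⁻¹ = [1, 6, 0, 3, 5, 4, 8, 7, 2] 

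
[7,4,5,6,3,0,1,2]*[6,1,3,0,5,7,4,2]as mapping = [0→2,1→5,2→7,3→4,4→0,5→6,6→1,7→3]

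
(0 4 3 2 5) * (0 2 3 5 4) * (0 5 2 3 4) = (0 5 3 4 2)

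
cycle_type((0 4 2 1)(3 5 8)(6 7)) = 2.3.4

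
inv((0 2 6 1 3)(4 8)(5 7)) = (0 3 1 6 2)(4 8)(5 7)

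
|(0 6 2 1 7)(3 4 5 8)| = 20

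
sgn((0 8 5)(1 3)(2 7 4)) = -1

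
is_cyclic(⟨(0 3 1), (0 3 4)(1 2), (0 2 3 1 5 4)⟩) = no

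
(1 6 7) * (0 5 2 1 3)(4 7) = (0 5 2 1 6 4 7 3)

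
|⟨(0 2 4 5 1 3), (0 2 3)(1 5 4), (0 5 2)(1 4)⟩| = 720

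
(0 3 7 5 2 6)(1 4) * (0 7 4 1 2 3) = (2 6 7 5 3 4)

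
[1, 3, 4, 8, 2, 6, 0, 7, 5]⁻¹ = [6, 0, 4, 1, 2, 8, 5, 7, 3]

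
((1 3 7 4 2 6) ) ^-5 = (1 3 7 4 2 6) 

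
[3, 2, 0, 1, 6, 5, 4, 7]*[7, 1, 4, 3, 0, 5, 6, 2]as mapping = [0→3, 1→4, 2→7, 3→1, 4→6, 5→5, 6→0, 7→2]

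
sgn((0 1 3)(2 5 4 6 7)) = 1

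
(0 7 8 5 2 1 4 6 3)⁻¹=(0 3 6 4 1 2 5 8 7)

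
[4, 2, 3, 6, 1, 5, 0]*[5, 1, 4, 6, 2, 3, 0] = [2, 4, 6, 0, 1, 3, 5]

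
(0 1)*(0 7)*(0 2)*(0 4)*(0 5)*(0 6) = (0 1 7 2 4 5 6)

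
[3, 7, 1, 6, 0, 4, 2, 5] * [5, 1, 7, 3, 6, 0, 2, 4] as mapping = [0→3, 1→4, 2→1, 3→2, 4→5, 5→6, 6→7, 7→0] 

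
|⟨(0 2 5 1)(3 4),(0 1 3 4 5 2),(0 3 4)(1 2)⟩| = 720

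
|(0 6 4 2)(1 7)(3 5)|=4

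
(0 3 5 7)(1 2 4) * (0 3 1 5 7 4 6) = (0 1 2 6)(3 7)(4 5)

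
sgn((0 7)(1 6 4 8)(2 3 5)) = 1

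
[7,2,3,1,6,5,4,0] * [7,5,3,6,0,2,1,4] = [4,3,6,5,1,2,0,7]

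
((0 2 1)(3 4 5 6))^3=(3 6 5 4)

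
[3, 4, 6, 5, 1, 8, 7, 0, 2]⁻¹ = [7, 4, 8, 0, 1, 3, 2, 6, 5]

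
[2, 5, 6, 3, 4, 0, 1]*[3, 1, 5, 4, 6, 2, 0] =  [5, 2, 0, 4, 6, 3, 1]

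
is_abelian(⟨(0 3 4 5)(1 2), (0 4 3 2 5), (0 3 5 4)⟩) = no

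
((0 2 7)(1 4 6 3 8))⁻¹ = (0 7 2)(1 8 3 6 4)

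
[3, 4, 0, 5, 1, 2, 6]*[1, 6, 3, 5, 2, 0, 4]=[5, 2, 1, 0, 6, 3, 4]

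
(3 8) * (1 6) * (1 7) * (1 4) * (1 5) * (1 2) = (1 6 7 4 5 2)(3 8)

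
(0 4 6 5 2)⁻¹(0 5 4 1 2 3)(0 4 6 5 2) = (0 3 4 2 6 1)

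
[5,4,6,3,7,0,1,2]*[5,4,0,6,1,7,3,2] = [7,1,3,6,2,5,4,0]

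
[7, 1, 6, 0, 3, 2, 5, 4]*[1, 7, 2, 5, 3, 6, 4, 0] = [0, 7, 4, 1, 5, 2, 6, 3]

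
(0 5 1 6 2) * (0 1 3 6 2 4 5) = (1 2)(3 6 4 5)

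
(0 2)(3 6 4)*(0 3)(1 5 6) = (0 2 3 1 5 6 4)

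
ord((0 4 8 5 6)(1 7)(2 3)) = 10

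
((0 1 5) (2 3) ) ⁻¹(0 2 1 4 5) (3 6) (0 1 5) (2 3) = (0 1 3 5 4) (2 6) 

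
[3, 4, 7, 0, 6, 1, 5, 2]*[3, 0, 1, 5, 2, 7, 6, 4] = [5, 2, 4, 3, 6, 0, 7, 1] 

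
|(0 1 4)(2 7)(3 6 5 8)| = 12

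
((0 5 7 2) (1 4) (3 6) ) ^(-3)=(0 5 7 2) (1 4) (3 6) 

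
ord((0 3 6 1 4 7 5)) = 7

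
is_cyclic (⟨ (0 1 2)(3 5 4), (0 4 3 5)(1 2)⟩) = no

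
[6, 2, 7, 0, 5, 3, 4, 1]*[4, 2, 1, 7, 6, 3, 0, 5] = [0, 1, 5, 4, 3, 7, 6, 2]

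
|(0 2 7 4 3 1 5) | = 7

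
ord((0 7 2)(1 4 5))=3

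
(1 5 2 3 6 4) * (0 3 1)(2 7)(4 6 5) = (0 3 5 7 2 1 4)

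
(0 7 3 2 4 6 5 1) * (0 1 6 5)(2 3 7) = (0 2 4 5 6)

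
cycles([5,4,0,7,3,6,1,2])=(0 5 6 1 4 3 7 2)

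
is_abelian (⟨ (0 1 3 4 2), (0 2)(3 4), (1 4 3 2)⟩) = no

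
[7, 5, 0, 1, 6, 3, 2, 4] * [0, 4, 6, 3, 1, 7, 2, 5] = [5, 7, 0, 4, 2, 3, 6, 1]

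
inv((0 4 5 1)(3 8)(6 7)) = (0 1 5 4)(3 8)(6 7)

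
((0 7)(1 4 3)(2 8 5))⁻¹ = (0 7)(1 3 4)(2 5 8)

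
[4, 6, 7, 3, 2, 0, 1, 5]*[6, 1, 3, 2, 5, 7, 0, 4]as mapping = [0→5, 1→0, 2→4, 3→2, 4→3, 5→6, 6→1, 7→7]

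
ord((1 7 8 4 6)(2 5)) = 10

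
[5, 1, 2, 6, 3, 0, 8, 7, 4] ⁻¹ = [5, 1, 2, 4, 8, 0, 3, 7, 6] 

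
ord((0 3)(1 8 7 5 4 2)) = 6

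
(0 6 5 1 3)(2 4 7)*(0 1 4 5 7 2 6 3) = (0 3 1)(2 5 4)(6 7)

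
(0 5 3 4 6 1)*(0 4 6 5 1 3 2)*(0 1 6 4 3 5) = (0 6 5 2 1 3 4)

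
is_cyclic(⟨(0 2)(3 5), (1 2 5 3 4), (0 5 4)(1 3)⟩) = no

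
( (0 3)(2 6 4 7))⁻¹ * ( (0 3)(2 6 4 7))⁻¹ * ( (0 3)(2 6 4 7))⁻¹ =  (0 3)(2 6 4 7)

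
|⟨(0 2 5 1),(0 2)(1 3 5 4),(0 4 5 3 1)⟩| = 720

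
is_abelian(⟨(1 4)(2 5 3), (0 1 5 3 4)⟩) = no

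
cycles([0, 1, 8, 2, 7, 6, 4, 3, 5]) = (2 8 5 6 4 7 3)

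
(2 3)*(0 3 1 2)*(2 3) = (0 2 1 3)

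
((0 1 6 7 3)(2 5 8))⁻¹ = (0 3 7 6 1)(2 8 5)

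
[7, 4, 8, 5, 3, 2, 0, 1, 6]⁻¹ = [6, 7, 5, 4, 1, 3, 8, 0, 2]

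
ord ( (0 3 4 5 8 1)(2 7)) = 6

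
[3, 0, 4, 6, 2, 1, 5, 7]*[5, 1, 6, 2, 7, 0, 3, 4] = [2, 5, 7, 3, 6, 1, 0, 4]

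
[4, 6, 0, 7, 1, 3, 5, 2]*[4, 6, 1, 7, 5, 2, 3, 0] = [5, 3, 4, 0, 6, 7, 2, 1]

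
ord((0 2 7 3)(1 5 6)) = 12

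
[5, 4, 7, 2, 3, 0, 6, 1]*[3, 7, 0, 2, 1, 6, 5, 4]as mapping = [0→6, 1→1, 2→4, 3→0, 4→2, 5→3, 6→5, 7→7]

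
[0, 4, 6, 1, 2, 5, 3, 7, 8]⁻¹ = [0, 3, 4, 6, 1, 5, 2, 7, 8]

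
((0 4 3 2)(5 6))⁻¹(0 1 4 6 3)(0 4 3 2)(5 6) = (1 3 5 2 4)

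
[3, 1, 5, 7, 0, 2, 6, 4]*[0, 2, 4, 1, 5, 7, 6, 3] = [1, 2, 7, 3, 0, 4, 6, 5]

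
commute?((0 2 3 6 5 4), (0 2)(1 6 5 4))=no:(0 2 3 6 5 4)*(0 2)(1 6 5 4)=(1 6 4 2 3 5), (0 2)(1 6 5 4)*(0 2 3 6 5 4)=(0 3 6 4 1 5)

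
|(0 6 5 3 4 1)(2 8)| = 6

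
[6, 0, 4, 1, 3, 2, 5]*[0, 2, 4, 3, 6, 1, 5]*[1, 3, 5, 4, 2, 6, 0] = [6, 1, 0, 5, 4, 2, 3]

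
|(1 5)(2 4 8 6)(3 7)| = 4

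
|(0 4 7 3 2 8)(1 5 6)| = 6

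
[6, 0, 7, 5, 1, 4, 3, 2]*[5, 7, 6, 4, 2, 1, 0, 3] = [0, 5, 3, 1, 7, 2, 4, 6]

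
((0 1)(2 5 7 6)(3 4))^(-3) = (0 1)(2 5 7 6)(3 4)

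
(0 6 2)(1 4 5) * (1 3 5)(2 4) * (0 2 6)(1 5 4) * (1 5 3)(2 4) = (1 6 5)(2 4 3)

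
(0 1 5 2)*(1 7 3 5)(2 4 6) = (0 7 3 5 4 6 2)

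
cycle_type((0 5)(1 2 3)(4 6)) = 2^2.3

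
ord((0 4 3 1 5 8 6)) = 7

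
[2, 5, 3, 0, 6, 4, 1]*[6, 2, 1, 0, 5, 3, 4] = [1, 3, 0, 6, 4, 5, 2]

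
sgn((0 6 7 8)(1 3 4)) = -1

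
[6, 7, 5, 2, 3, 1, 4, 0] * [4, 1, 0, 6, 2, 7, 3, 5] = [3, 5, 7, 0, 6, 1, 2, 4]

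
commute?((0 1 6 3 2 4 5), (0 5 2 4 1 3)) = no:(0 1 6 3 2 4 5)*(0 5 2 4 1 3) = (0 3 4 2 1 6), (0 5 2 4 1 3)*(0 1 6 3 2 4 5) = (1 2 5 4 6 3)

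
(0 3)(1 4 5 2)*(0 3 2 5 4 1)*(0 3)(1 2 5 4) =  (0 5 4 1 2 3)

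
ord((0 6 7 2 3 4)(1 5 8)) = 6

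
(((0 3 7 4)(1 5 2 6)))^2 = (0 7)(1 2)(3 4)(5 6)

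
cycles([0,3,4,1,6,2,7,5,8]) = (1 3)(2 4 6 7 5)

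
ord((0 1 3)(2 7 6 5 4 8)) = 6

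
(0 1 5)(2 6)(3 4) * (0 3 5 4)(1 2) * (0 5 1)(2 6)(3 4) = (0 6)(1 3 5 4)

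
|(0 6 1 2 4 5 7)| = 7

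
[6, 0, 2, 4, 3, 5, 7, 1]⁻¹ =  [1, 7, 2, 4, 3, 5, 0, 6]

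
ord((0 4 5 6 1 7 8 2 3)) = 9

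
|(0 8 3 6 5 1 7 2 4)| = 9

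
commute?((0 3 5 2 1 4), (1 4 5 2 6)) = no:(0 3 5 2 1 4) * (1 4 5 2 6) = (0 3 2 4)(1 5 6), (1 4 5 2 6) * (0 3 5 2 1 4) = (0 3 5 1)(2 6 4)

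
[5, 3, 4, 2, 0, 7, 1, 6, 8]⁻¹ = [4, 6, 3, 1, 2, 0, 7, 5, 8]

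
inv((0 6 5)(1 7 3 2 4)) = (0 5 6)(1 4 2 3 7)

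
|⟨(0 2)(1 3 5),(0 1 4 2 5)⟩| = 720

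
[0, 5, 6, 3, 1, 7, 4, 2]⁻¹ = [0, 4, 7, 3, 6, 1, 2, 5]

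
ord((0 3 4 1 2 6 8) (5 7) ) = 14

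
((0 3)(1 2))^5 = (0 3)(1 2)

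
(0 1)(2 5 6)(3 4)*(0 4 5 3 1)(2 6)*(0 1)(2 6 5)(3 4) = (0 1 3 2 4)(5 6)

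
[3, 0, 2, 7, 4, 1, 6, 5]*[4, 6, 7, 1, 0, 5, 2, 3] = [1, 4, 7, 3, 0, 6, 2, 5]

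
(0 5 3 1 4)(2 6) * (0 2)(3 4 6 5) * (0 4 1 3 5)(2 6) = (0 5 1 2)(4 6)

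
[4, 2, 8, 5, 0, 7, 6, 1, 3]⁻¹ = [4, 7, 1, 8, 0, 3, 6, 5, 2]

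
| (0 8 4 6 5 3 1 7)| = 8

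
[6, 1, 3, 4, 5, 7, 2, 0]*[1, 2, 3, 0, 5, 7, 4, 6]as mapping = [0→4, 1→2, 2→0, 3→5, 4→7, 5→6, 6→3, 7→1]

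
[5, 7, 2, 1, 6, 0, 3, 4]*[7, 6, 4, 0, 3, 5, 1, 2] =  [5, 2, 4, 6, 1, 7, 0, 3]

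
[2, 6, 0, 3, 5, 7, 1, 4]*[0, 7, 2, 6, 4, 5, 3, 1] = [2, 3, 0, 6, 5, 1, 7, 4]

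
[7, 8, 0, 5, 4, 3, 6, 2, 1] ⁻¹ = [2, 8, 7, 5, 4, 3, 6, 0, 1] 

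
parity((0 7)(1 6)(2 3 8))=even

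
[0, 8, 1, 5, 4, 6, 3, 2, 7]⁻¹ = [0, 2, 7, 6, 4, 3, 5, 8, 1]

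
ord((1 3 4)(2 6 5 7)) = 12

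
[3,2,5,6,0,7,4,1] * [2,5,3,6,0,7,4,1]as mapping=[0→6,1→3,2→7,3→4,4→2,5→1,6→0,7→5]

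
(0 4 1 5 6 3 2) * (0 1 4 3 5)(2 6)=(0 3 6 5 2 1)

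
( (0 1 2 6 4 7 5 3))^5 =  (0 7 2 3 4 1 5 6)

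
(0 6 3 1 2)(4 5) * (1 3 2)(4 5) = (0 6 2)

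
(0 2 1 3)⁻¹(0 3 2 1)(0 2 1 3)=(0 1 3 2)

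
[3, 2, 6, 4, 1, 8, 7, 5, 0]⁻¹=[8, 4, 1, 0, 3, 7, 2, 6, 5]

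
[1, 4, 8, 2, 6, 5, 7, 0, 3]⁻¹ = [7, 0, 3, 8, 1, 5, 4, 6, 2]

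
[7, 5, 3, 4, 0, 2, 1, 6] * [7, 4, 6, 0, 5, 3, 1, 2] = [2, 3, 0, 5, 7, 6, 4, 1]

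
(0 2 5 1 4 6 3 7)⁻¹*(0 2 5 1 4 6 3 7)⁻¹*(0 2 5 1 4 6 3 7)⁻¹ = (0 6 5 7 4 2 3 1)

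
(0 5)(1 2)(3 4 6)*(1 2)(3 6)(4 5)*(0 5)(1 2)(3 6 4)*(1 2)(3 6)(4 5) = (0 6 5 4 3)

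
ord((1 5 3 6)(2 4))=4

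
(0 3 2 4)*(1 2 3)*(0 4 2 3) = (0 1 3) 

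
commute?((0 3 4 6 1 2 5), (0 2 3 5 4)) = no:(0 3 4 6 1 2 5)*(0 2 3 5 4) = (0 5 2 4 6 1 3), (0 2 3 5 4)*(0 3 4 6 1 2 5) = (0 5 6 1 2 4 3)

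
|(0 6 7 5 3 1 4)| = 7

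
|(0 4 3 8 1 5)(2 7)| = 6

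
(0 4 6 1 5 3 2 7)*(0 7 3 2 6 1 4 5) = (0 5 2 3 6 4 1)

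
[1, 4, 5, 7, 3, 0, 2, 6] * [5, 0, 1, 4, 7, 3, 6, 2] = [0, 7, 3, 2, 4, 5, 1, 6] 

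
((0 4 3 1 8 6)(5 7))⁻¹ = (0 6 8 1 3 4)(5 7)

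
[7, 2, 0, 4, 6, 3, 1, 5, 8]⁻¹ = [2, 6, 1, 5, 3, 7, 4, 0, 8]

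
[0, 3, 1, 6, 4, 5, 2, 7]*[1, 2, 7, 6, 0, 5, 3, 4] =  [1, 6, 2, 3, 0, 5, 7, 4]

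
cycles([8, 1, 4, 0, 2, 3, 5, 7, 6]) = (0 8 6 5 3)(2 4)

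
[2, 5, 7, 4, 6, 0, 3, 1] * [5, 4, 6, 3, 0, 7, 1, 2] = [6, 7, 2, 0, 1, 5, 3, 4]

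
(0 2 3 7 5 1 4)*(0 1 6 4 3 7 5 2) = (1 3 5 6 4)(2 7)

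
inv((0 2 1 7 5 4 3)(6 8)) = (0 3 4 5 7 1 2)(6 8)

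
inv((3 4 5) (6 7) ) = (3 5 4) (6 7) 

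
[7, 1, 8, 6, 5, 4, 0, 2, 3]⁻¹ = [6, 1, 7, 8, 5, 4, 3, 0, 2]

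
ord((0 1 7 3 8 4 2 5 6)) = 9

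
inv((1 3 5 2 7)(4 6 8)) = (1 7 2 5 3)(4 8 6)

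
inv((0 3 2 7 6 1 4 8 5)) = (0 5 8 4 1 6 7 2 3)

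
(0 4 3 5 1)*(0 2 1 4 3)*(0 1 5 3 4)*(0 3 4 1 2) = (0 1)(2 5 3 4)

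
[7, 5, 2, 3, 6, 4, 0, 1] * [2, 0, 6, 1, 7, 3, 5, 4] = [4, 3, 6, 1, 5, 7, 2, 0]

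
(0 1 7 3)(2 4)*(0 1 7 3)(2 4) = (0 7)(1 3)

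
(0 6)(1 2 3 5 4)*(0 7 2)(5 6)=(0 5 4 1)(2 3 6 7)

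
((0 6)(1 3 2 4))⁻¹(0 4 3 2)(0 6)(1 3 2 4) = (1 2 4 6)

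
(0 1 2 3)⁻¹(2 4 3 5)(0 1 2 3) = (0 5 3 4)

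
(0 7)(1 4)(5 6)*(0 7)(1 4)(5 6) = ()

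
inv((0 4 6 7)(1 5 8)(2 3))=(0 7 6 4)(1 8 5)(2 3)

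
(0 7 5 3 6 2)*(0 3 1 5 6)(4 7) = (0 4 7 6 2 3)(1 5)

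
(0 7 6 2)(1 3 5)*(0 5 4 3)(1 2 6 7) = (0 1)(2 5)(3 4)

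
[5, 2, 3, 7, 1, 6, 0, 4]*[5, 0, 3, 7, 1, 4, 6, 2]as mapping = [0→4, 1→3, 2→7, 3→2, 4→0, 5→6, 6→5, 7→1]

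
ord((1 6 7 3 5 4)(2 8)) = 6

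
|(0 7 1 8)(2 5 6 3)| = 4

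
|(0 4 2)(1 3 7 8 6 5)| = 6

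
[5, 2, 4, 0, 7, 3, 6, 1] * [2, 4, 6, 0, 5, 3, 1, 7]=[3, 6, 5, 2, 7, 0, 1, 4]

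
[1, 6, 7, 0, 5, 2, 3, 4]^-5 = [3, 0, 5, 6, 7, 4, 1, 2]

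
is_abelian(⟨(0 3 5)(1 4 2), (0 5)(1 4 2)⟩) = no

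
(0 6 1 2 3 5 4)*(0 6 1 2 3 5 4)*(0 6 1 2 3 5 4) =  (0 2 4 1 5 6 3)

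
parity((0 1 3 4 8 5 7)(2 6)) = odd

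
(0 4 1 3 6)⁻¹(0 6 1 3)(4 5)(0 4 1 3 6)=(0 3 6 4)(1 5)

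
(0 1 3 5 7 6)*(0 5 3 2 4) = (0 1 2 4)(5 7 6)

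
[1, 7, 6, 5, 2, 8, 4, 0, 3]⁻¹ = [7, 0, 4, 8, 6, 3, 2, 1, 5]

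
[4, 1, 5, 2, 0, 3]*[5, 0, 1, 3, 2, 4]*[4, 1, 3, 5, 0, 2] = [3, 4, 0, 1, 2, 5]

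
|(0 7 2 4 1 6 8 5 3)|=9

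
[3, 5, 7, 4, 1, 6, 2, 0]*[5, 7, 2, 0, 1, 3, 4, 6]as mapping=[0→0, 1→3, 2→6, 3→1, 4→7, 5→4, 6→2, 7→5]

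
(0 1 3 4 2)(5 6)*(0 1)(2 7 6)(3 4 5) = (1 4 7 6 3 5 2)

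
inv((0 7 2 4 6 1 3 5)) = (0 5 3 1 6 4 2 7)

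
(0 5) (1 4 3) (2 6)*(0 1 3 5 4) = (0 4 5 1) (2 6) 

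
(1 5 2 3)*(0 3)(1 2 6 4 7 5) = (0 3 2)(4 7 5 6)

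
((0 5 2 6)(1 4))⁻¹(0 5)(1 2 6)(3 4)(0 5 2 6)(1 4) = (0 4 6)(1 3)(2 5)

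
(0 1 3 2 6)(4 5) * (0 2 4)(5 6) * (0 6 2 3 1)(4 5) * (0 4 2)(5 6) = (0 4)(3 6)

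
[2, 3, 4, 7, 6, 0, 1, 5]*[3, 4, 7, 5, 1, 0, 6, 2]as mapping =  [0→7, 1→5, 2→1, 3→2, 4→6, 5→3, 6→4, 7→0]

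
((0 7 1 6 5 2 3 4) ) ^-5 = (0 6 3 7 5 4 1 2) 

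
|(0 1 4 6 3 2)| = 6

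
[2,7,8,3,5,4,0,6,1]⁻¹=[6,8,0,3,5,4,7,1,2]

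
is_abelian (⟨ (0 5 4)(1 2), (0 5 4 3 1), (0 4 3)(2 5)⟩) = no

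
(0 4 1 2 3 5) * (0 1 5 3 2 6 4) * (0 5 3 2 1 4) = (0 5 4 3 2 1 6)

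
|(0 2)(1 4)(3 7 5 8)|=4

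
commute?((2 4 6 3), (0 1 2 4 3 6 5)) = no:(2 4 6 3)*(0 1 2 4 3 6 5) = (0 1 2 3 4 5), (0 1 2 4 3 6 5)*(2 4 6 3) = (0 1 4 2 6 5)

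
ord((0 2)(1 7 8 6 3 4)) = 6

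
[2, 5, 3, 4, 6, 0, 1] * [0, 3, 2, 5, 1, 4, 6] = [2, 4, 5, 1, 6, 0, 3]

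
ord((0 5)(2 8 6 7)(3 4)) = 4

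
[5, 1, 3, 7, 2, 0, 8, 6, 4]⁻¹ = [5, 1, 4, 2, 8, 0, 7, 3, 6]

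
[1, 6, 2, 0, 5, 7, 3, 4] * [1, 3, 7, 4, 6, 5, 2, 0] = [3, 2, 7, 1, 5, 0, 4, 6]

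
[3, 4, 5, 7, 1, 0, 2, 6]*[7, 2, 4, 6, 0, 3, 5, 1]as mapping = [0→6, 1→0, 2→3, 3→1, 4→2, 5→7, 6→4, 7→5]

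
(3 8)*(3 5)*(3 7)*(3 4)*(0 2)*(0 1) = (0 2 1) (3 8 5 7 4) 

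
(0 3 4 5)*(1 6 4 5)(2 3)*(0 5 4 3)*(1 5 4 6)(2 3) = (0 3 6 2)(4 5)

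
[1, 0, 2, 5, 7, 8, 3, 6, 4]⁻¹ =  [1, 0, 2, 6, 8, 3, 7, 4, 5]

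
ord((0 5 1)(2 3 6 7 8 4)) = 6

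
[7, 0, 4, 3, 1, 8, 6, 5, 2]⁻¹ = [1, 4, 8, 3, 2, 7, 6, 0, 5]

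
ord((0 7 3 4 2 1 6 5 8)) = 9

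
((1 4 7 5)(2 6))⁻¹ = (1 5 7 4)(2 6)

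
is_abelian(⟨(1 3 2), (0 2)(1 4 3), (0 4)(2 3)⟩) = no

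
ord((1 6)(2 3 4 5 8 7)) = 6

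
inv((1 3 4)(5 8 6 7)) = (1 4 3)(5 7 6 8)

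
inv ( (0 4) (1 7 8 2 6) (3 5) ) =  (0 4) (1 6 2 8 7) (3 5) 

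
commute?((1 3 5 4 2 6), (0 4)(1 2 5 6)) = no:(1 3 5 4 2 6) * (0 4)(1 2 5 6) = (0 4 5)(1 3 6 2), (0 4)(1 2 5 6) * (1 3 5 4 2 6) = (0 2 4)(1 6 3 5)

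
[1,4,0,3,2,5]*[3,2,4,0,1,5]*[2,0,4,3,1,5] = [4,0,3,2,1,5]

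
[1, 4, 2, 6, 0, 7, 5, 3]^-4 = [4, 0, 2, 3, 1, 5, 6, 7]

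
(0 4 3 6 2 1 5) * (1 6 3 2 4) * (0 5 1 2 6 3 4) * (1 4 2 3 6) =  (0 3 2 6)(1 4)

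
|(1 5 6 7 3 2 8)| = 7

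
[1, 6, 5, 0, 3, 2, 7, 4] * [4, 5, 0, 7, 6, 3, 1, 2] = [5, 1, 3, 4, 7, 0, 2, 6]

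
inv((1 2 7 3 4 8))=(1 8 4 3 7 2)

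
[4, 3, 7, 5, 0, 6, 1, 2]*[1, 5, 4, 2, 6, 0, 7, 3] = [6, 2, 3, 0, 1, 7, 5, 4]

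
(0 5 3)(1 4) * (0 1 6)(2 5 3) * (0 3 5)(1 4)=(0 5 2)(3 4 6)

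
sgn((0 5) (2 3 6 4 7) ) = -1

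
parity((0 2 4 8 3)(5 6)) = odd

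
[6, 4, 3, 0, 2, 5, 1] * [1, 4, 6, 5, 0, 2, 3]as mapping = [0→3, 1→0, 2→5, 3→1, 4→6, 5→2, 6→4]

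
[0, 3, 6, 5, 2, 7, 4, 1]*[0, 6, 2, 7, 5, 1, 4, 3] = [0, 7, 4, 1, 2, 3, 5, 6]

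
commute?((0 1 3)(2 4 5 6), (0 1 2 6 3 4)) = no:(0 1 3)(2 4 5 6) * (0 1 2 6 3 4) = (0 2)(1 4 5 3), (0 1 2 6 3 4) * (0 1 3)(2 4 5 6) = (0 3 5 6)(1 4)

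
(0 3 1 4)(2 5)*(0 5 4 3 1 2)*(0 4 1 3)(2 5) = (0 3 5 4 2 1)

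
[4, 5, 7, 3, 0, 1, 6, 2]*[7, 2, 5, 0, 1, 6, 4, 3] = [1, 6, 3, 0, 7, 2, 4, 5]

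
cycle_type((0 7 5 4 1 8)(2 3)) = 2.6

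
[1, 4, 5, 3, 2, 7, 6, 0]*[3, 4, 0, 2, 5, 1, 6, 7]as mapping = [0→4, 1→5, 2→1, 3→2, 4→0, 5→7, 6→6, 7→3]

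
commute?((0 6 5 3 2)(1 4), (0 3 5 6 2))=no:(0 6 5 3 2)(1 4) * (0 3 5 6 2)=(0 2 3)(1 4), (0 3 5 6 2) * (0 6 5 3 2)(1 4)=(0 2 6)(1 4)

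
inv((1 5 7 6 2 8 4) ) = (1 4 8 2 6 7 5) 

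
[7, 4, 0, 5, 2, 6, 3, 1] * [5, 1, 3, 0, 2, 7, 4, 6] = [6, 2, 5, 7, 3, 4, 0, 1]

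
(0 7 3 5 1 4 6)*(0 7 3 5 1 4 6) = (0 3 1 6 7 5 4)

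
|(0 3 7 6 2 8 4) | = 7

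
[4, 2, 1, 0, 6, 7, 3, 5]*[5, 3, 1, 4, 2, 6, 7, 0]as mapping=[0→2, 1→1, 2→3, 3→5, 4→7, 5→0, 6→4, 7→6]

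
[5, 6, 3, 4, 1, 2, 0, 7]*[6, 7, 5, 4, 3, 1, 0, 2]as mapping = [0→1, 1→0, 2→4, 3→3, 4→7, 5→5, 6→6, 7→2]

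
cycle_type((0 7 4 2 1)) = 5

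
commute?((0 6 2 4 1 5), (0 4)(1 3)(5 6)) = no:(0 6 2 4 1 5)*(0 4)(1 3)(5 6) = (0 5 4 3 1 6 2), (0 4)(1 3)(5 6)*(0 6 2 4 1 5) = (0 1 3 5 2 4 6)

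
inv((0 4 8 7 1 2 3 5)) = (0 5 3 2 1 7 8 4)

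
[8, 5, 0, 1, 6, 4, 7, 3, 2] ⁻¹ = [2, 3, 8, 7, 5, 1, 4, 6, 0] 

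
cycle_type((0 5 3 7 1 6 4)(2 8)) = 2.7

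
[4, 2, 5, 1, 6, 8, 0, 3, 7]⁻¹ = [6, 3, 1, 7, 0, 2, 4, 8, 5]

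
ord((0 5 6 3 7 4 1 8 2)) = 9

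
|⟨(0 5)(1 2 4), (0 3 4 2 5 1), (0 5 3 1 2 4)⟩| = 720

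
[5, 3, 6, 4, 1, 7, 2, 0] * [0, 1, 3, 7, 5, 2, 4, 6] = [2, 7, 4, 5, 1, 6, 3, 0]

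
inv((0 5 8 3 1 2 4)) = (0 4 2 1 3 8 5)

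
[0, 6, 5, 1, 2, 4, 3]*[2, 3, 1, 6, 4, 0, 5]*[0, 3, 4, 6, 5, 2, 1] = [4, 2, 0, 6, 3, 5, 1]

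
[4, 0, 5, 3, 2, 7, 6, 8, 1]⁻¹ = [1, 8, 4, 3, 0, 2, 6, 5, 7]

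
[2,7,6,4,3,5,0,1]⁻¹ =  [6,7,0,4,3,5,2,1]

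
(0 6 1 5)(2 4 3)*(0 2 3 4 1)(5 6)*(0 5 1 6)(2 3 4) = (0 1)(2 6 5 3 4)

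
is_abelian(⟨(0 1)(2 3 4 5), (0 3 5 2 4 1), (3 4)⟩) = no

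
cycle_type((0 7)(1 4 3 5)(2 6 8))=2.3.4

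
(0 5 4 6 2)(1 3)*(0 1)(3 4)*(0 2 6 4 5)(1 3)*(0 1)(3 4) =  (0 1 5)(2 4 3)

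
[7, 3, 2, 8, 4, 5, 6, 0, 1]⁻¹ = [7, 8, 2, 1, 4, 5, 6, 0, 3]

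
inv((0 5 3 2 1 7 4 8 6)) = (0 6 8 4 7 1 2 3 5)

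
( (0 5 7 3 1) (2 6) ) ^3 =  (0 3 5 1 7) (2 6) 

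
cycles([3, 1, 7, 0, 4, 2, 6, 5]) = (0 3)(2 7 5)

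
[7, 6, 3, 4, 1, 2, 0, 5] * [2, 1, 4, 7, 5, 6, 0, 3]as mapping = [0→3, 1→0, 2→7, 3→5, 4→1, 5→4, 6→2, 7→6]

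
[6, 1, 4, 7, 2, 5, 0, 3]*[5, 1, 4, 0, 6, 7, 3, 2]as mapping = [0→3, 1→1, 2→6, 3→2, 4→4, 5→7, 6→5, 7→0]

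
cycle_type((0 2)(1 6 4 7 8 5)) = 2.6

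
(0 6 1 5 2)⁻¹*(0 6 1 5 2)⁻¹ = (0 5 6 2 1)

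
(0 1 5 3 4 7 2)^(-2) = (0 7 3 1 2 4 5)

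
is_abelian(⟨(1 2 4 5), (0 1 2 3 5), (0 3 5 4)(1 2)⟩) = no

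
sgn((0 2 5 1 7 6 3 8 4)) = 1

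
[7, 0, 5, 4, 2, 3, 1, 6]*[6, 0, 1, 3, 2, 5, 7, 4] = [4, 6, 5, 2, 1, 3, 0, 7]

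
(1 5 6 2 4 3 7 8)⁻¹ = (1 8 7 3 4 2 6 5)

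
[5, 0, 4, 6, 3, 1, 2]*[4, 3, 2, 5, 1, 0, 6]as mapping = [0→0, 1→4, 2→1, 3→6, 4→5, 5→3, 6→2]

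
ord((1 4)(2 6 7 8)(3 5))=4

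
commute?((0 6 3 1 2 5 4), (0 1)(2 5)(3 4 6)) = no:(0 6 3 1 2 5 4)*(0 1)(2 5)(3 4 6) = (0 3)(1 5 6 4), (0 1)(2 5)(3 4 6)*(0 6 3 1 2 5 4) = (0 2 4 3)(1 6)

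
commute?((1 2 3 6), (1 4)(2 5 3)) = no:(1 2 3 6)*(1 4)(2 5 3) = (1 5 3 6 4), (1 4)(2 5 3)*(1 2 3 6) = (1 4 2 5 6)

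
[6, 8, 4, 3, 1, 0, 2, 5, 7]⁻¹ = [5, 4, 6, 3, 2, 7, 0, 8, 1]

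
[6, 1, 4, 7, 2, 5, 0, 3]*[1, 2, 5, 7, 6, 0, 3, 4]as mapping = [0→3, 1→2, 2→6, 3→4, 4→5, 5→0, 6→1, 7→7]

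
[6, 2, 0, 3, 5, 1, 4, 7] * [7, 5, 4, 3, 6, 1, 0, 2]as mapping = [0→0, 1→4, 2→7, 3→3, 4→1, 5→5, 6→6, 7→2]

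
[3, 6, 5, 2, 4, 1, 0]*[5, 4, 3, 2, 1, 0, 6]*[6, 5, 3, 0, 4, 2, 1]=[3, 1, 6, 0, 5, 4, 2]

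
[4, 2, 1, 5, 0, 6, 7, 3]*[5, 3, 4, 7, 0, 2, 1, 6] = [0, 4, 3, 2, 5, 1, 6, 7]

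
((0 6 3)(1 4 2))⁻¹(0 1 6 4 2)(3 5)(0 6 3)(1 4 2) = (0 5)(1 6 4 3 2)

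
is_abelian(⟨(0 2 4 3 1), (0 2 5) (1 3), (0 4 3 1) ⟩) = no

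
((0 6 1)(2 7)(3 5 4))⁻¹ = (0 1 6)(2 7)(3 4 5)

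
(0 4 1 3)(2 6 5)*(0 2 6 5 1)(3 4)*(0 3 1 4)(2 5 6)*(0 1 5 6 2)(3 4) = (0 5)(3 6)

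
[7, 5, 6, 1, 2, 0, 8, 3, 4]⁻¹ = [5, 3, 4, 7, 8, 1, 2, 0, 6]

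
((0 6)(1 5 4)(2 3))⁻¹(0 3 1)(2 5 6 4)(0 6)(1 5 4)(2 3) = (0 1 3 4)(2 5 6)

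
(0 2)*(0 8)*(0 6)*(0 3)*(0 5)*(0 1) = (0 2 8 6 3 5 1)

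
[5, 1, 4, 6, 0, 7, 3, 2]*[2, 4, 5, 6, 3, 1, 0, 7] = [1, 4, 3, 0, 2, 7, 6, 5]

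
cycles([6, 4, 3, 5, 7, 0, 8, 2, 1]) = (0 6 8 1 4 7 2 3 5)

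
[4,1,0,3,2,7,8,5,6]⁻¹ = [2,1,4,3,0,7,8,5,6]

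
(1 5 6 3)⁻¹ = (1 3 6 5)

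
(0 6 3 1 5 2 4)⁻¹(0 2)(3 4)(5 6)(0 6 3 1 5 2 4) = (0 1)(2 3)(4 6)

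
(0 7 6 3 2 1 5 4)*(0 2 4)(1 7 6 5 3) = (0 6 1 3 4 2 7 5)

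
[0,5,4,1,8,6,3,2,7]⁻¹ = [0,3,7,6,2,1,5,8,4]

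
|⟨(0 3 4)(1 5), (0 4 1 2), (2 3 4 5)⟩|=720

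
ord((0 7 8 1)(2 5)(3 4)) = 4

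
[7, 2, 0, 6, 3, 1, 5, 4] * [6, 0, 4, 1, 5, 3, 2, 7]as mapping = [0→7, 1→4, 2→6, 3→2, 4→1, 5→0, 6→3, 7→5]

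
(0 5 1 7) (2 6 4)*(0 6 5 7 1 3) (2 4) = (0 7 6 2 5 3) 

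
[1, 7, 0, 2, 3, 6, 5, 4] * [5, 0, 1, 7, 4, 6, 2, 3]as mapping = [0→0, 1→3, 2→5, 3→1, 4→7, 5→2, 6→6, 7→4]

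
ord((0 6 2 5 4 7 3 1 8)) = 9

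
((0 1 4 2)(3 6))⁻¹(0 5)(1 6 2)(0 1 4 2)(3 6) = (0 4 3)(1 5)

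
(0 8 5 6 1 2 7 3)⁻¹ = (0 3 7 2 1 6 5 8)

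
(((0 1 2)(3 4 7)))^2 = (0 2 1)(3 7 4)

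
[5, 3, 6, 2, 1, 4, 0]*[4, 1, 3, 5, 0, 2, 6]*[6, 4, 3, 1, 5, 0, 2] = [3, 0, 2, 1, 4, 6, 5]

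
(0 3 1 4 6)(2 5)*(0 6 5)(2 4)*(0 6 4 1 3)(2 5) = (1 5)(2 6 4)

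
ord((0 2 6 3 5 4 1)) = 7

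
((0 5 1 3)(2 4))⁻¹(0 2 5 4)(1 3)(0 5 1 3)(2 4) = (0 3)(1 2 5 4)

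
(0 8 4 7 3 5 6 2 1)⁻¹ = (0 1 2 6 5 3 7 4 8)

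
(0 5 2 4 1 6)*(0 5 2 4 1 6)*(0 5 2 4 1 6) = (0 4)(1 5)(2 6)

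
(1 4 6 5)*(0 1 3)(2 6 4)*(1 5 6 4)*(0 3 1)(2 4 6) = (0 5 1 4)(2 6)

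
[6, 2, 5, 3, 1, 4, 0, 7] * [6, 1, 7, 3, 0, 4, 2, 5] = [2, 7, 4, 3, 1, 0, 6, 5]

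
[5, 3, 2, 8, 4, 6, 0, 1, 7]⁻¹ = [6, 7, 2, 1, 4, 0, 5, 8, 3]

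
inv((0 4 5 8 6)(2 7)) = (0 6 8 5 4)(2 7)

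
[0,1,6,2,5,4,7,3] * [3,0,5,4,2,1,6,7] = [3,0,6,5,1,2,7,4]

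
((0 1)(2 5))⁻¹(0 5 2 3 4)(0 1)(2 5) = (1 2 5 3 4)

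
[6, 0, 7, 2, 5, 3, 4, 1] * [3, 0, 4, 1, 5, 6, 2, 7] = [2, 3, 7, 4, 6, 1, 5, 0]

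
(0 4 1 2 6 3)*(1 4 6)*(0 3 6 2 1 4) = (0 2 4)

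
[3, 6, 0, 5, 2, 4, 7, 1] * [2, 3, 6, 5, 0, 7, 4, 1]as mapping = [0→5, 1→4, 2→2, 3→7, 4→6, 5→0, 6→1, 7→3]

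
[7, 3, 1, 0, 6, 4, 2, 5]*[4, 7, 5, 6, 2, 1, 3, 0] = [0, 6, 7, 4, 3, 2, 5, 1]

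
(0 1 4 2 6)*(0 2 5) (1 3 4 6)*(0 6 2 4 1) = (0 3 1 2) (4 5 6) 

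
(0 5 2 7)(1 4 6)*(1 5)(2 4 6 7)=(0 1 6 5 4 7)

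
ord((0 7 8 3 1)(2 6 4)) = 15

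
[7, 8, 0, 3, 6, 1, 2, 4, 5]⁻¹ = [2, 5, 6, 3, 7, 8, 4, 0, 1]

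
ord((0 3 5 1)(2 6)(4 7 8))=12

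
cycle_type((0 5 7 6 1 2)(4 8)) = 2.6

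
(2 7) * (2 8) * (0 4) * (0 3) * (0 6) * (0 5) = (0 4 3 6 5)(2 7 8)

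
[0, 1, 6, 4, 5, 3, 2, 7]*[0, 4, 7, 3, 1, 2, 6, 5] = [0, 4, 6, 1, 2, 3, 7, 5]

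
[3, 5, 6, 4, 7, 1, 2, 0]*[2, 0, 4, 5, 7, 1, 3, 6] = [5, 1, 3, 7, 6, 0, 4, 2]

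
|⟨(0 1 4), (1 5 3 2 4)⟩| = 360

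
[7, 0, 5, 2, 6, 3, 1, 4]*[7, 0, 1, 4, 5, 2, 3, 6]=[6, 7, 2, 1, 3, 4, 0, 5]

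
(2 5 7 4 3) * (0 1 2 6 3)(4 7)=(0 1 2 5 4)(3 6)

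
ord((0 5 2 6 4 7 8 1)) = 8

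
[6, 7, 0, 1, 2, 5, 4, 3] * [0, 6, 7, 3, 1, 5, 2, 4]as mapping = [0→2, 1→4, 2→0, 3→6, 4→7, 5→5, 6→1, 7→3]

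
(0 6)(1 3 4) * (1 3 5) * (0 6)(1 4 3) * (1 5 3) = (1 3)(4 5)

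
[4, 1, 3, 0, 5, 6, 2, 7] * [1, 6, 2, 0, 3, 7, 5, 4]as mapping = [0→3, 1→6, 2→0, 3→1, 4→7, 5→5, 6→2, 7→4]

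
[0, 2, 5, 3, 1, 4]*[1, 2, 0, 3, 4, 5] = [1, 0, 5, 3, 2, 4]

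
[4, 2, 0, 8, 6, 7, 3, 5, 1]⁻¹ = [2, 8, 1, 6, 0, 7, 4, 5, 3]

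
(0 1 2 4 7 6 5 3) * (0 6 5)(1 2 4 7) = (0 2 7 5 3 6)(1 4)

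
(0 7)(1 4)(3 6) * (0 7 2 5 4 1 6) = (0 2 5 4 6 3)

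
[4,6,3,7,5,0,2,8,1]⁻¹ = [5,8,6,2,0,4,1,3,7]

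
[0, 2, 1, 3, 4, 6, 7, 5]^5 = [0, 2, 1, 3, 4, 7, 5, 6]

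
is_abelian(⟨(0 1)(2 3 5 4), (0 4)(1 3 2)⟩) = no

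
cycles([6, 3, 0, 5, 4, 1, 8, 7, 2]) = (0 6 8 2)(1 3 5)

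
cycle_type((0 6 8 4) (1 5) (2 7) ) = 2^2.4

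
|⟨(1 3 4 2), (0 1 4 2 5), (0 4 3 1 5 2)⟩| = 720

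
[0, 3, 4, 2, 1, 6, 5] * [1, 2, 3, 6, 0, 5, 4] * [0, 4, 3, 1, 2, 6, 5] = [4, 5, 0, 1, 3, 2, 6]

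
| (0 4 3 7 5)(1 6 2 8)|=20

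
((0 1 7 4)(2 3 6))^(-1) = (0 4 7 1)(2 6 3)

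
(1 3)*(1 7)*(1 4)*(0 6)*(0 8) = (0 6 8) (1 3 7 4) 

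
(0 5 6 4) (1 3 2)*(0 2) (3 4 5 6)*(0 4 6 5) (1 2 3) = (0 5 1 6) (3 4) 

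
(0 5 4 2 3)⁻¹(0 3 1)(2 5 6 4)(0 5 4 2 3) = (0 1 5)(2 3 4 6)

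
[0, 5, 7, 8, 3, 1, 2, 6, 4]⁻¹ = [0, 5, 6, 4, 8, 1, 7, 2, 3]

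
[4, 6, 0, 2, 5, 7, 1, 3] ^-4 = [5, 1, 4, 0, 7, 3, 6, 2] 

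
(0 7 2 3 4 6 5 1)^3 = (0 3 5 7 4 1 2 6)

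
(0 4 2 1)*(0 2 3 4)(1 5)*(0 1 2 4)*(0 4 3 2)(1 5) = (0 5)(1 3 4 2)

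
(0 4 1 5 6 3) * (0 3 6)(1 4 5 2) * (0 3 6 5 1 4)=(0 1 2 4)(3 6 5)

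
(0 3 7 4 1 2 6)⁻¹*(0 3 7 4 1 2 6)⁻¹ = (0 2 4 3 6 1 7)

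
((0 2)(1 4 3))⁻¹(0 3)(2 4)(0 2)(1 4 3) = (0 3)(1 2)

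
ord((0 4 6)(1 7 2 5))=12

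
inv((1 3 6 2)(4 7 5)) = (1 2 6 3)(4 5 7)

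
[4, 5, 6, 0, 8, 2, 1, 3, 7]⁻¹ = [3, 6, 5, 7, 0, 1, 2, 8, 4]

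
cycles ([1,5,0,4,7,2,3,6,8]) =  (0 1 5 2)(3 4 7 6)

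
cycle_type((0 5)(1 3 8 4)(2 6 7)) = 2.3.4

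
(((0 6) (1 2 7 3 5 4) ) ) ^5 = (0 6) (1 4 5 3 7 2) 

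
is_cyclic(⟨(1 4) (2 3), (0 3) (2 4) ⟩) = no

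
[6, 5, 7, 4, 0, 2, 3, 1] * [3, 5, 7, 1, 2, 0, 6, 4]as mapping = [0→6, 1→0, 2→4, 3→2, 4→3, 5→7, 6→1, 7→5]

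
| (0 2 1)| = 3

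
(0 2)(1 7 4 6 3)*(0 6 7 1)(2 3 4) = (0 3)(2 6 4 7)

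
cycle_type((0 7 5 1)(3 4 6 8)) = 4^2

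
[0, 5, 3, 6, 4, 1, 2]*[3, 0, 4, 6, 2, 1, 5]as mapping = [0→3, 1→1, 2→6, 3→5, 4→2, 5→0, 6→4]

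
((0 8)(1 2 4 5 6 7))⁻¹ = (0 8)(1 7 6 5 4 2)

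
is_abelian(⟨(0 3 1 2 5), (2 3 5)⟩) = no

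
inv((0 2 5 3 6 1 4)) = (0 4 1 6 3 5 2)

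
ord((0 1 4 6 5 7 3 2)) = 8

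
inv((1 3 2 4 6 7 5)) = (1 5 7 6 4 2 3)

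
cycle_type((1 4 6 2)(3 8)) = 2.4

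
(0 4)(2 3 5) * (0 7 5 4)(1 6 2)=(1 6 2 3 4 7 5)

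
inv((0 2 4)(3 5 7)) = (0 4 2)(3 7 5)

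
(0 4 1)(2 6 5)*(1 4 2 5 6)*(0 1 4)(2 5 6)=(0 5 6 2 4)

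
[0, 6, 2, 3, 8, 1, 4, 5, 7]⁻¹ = [0, 5, 2, 3, 6, 7, 1, 8, 4]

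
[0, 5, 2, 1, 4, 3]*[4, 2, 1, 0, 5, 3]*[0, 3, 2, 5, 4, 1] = [4, 5, 3, 2, 1, 0]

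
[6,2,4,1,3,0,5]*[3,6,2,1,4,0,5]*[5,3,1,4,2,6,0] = [6,1,2,0,3,4,5]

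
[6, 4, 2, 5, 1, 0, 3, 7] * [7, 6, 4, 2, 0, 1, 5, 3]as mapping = [0→5, 1→0, 2→4, 3→1, 4→6, 5→7, 6→2, 7→3]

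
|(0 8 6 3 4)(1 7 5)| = 15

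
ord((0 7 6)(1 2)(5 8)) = 6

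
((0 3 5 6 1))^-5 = ()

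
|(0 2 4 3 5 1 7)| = 7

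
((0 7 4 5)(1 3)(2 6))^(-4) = ()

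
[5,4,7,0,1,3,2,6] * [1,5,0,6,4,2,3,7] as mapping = [0→2,1→4,2→7,3→1,4→5,5→6,6→0,7→3] 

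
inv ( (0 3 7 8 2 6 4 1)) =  (0 1 4 6 2 8 7 3)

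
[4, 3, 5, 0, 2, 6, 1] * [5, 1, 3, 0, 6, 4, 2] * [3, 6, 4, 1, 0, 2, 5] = [5, 3, 0, 2, 1, 4, 6]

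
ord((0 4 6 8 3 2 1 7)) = 8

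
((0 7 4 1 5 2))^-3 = (0 1)(2 4)(5 7)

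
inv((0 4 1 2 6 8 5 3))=(0 3 5 8 6 2 1 4)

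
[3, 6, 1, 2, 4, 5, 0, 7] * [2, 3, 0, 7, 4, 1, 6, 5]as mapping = [0→7, 1→6, 2→3, 3→0, 4→4, 5→1, 6→2, 7→5]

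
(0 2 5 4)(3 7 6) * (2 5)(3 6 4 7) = (0 5 7 4)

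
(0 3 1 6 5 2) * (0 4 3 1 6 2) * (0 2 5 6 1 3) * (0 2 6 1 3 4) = (0 4 2)(1 5 6)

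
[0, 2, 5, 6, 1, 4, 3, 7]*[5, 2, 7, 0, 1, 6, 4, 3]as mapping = [0→5, 1→7, 2→6, 3→4, 4→2, 5→1, 6→0, 7→3]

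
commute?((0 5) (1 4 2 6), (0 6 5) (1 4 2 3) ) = no:(0 5) (1 4 2 6) * (0 6 5) (1 4 2 3) = (1 2 5 6 4 3), (0 6 5) (1 4 2 3) * (0 5) (1 4 2 6) = (0 1 2 3 4 6) 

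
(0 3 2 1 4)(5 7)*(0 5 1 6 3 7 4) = (0 7 1)(2 6 3)(4 5)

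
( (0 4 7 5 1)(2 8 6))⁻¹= (0 1 5 7 4)(2 6 8)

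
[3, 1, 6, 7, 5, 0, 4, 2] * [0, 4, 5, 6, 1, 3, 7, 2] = [6, 4, 7, 2, 3, 0, 1, 5]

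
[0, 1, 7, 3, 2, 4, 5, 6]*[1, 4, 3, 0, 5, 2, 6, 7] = [1, 4, 7, 0, 3, 5, 2, 6]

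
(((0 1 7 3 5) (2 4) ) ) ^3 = (0 3 1 5 7) (2 4) 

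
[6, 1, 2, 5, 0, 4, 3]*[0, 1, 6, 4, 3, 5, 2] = [2, 1, 6, 5, 0, 3, 4]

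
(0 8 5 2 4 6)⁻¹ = (0 6 4 2 5 8)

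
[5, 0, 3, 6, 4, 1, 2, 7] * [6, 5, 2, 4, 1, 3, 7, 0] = [3, 6, 4, 7, 1, 5, 2, 0]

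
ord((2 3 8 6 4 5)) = 6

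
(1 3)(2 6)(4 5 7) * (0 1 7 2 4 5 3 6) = (0 1 6 4 3 7 5 2)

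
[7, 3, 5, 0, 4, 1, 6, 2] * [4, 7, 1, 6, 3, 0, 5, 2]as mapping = [0→2, 1→6, 2→0, 3→4, 4→3, 5→7, 6→5, 7→1]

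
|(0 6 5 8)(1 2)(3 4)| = 4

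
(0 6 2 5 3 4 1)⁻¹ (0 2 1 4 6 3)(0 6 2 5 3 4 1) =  (0 1 2 4 6 5)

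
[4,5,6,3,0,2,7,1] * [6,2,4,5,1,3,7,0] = [1,3,7,5,6,4,0,2]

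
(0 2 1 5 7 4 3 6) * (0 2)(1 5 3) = (1 3 6 2 5 7 4)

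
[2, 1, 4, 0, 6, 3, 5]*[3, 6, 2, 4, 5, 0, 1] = [2, 6, 5, 3, 1, 4, 0]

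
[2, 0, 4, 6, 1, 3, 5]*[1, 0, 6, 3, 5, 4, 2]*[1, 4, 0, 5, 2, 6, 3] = [3, 4, 6, 0, 1, 5, 2]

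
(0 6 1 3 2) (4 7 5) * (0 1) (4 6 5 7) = (0 5 6) (1 3 2) 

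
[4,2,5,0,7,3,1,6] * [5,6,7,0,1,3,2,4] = [1,7,3,5,4,0,6,2]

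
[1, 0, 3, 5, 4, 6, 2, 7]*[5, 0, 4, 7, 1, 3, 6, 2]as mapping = [0→0, 1→5, 2→7, 3→3, 4→1, 5→6, 6→4, 7→2]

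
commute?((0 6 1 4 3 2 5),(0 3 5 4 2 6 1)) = no:(0 6 1 4 3 2 5) * (0 3 5 4 2 6 1) = (0 1 2 4 5 3 6),(0 3 5 4 2 6 1) * (0 6 1 4 3 2 5) = (0 2 1 6 4 5 3)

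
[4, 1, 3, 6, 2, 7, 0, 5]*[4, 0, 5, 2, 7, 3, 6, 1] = [7, 0, 2, 6, 5, 1, 4, 3]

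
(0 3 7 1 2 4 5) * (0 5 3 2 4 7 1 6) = (0 2 7 6)(1 4 3)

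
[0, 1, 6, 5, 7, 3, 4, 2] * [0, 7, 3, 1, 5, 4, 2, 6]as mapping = [0→0, 1→7, 2→2, 3→4, 4→6, 5→1, 6→5, 7→3]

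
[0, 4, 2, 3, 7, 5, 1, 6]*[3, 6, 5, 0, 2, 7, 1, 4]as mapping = [0→3, 1→2, 2→5, 3→0, 4→4, 5→7, 6→6, 7→1]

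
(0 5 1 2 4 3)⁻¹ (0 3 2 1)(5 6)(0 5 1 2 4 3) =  (0 4 2 5)(1 6)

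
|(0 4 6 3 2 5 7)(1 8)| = 14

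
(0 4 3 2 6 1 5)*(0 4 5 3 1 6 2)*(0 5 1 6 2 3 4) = (0 1 4 6 2 3 5)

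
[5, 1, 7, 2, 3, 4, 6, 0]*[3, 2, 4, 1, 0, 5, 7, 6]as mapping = [0→5, 1→2, 2→6, 3→4, 4→1, 5→0, 6→7, 7→3]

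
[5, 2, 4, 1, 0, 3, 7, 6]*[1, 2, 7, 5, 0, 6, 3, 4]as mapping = [0→6, 1→7, 2→0, 3→2, 4→1, 5→5, 6→4, 7→3]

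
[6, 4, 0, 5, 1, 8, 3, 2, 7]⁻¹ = [2, 4, 7, 6, 1, 3, 0, 8, 5]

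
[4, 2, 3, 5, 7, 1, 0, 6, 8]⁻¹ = [6, 5, 1, 2, 0, 3, 7, 4, 8]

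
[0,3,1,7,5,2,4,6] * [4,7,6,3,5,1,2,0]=[4,3,7,0,1,6,5,2]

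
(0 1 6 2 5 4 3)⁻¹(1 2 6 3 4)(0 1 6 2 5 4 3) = (0 3 6 5 2)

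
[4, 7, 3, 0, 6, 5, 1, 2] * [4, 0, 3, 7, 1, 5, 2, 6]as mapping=[0→1, 1→6, 2→7, 3→4, 4→2, 5→5, 6→0, 7→3]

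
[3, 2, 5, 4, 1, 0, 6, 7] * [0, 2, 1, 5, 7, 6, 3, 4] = [5, 1, 6, 7, 2, 0, 3, 4]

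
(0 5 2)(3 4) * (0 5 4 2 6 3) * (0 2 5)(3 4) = (0 3 5 6 4 2)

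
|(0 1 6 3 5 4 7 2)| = 8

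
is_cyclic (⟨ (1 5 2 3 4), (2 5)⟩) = no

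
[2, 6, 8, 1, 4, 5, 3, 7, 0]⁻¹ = [8, 3, 0, 6, 4, 5, 1, 7, 2]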